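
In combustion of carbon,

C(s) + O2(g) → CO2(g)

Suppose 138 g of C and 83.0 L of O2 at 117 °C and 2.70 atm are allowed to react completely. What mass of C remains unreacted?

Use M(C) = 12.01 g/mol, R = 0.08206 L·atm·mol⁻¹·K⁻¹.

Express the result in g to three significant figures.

53.9 g

n(C) = 138 / 12.01 = 11.49 mol
n(O2) = PV/RT = (2.70 × 83.0) / (0.08206 × 390.15) = 7.000 mol
For 11.49 mol C, stoichiometry requires (1/1) × 11.49 = 11.49 mol O2; 7.000 mol is available, so O2 is limiting.
n(C) consumed = (1/1) × 7.000 = 7.000 mol; remaining = 11.49 − 7.000 = 4.490 mol
m(C) = 4.490 × 12.01 = 53.92 g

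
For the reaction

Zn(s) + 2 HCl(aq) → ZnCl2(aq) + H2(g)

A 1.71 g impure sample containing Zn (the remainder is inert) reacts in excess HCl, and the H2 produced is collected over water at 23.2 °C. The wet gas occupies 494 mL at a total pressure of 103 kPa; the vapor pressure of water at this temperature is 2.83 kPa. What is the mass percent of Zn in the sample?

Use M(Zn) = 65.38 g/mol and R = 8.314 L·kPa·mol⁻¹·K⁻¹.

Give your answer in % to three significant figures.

76.8 %

P(H2) = 103 − 2.83 = 100.2 kPa
n(H2) = PV/RT = (100.2 × 0.4940) / (8.314 × 296.35) = 0.02009 mol
n(Zn) = (1/1) × 0.02009 = 0.02009 mol
m(Zn) = 0.02009 × 65.38 = 1.313 g
%Zn = 1.313 / 1.71 × 100 = 76.78%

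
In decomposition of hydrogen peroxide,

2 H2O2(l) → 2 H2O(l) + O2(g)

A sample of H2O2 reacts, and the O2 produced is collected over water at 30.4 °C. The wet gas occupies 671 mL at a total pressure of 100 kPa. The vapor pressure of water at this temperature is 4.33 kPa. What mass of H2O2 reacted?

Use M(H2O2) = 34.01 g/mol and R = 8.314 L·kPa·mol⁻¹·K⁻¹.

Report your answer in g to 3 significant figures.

P(O2) = 100 − 4.33 = 95.67 kPa
n(O2) = PV/RT = (95.67 × 0.6710) / (8.314 × 303.55) = 0.02544 mol
n(H2O2) = (2/1) × 0.02544 = 0.05088 mol
m(H2O2) = 0.05088 × 34.01 = 1.730 g

1.73 g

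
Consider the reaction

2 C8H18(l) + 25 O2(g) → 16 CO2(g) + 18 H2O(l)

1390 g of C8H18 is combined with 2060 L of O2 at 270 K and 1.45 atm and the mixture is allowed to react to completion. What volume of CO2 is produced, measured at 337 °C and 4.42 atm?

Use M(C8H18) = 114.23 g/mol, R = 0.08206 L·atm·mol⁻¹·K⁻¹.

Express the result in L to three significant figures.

977 L

n(C8H18) = 1390 / 114.23 = 12.17 mol
n(O2) = PV/RT = (1.45 × 2060) / (0.08206 × 270) = 134.8 mol
For 12.17 mol C8H18, stoichiometry requires (25/2) × 12.17 = 152.1 mol O2; 134.8 mol is available, so O2 is limiting.
n(CO2) = (16/25) × 134.8 = 86.27 mol
V(CO2) = nRT/P = 86.27 × 0.08206 × 610.15 / 4.42 = 977.2 L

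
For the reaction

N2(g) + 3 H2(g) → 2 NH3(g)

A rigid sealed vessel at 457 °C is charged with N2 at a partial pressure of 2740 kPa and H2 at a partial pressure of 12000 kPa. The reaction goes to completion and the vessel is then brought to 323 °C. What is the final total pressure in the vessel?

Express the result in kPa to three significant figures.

Because the vessel is rigid and T is held at 457 °C, work the stoichiometry in partial pressures (P_i = n_iRT/V).
P(H2) required for 2740 kPa of N2 = (3/1) × 2740 = 8220 kPa; available 12000 kPa, so N2 is limiting.
P(H2) remaining = 12000 − (3/1) × 2740 = 3780 kPa
P(gaseous products) = (2)/1 × 2740 = 5480 kPa
P_total at 457 °C = 3780 + 5480 = 9260 kPa
Scaling to 323 °C: P = 9260 × 596.15/730.15 = 7561 kPa

7560 kPa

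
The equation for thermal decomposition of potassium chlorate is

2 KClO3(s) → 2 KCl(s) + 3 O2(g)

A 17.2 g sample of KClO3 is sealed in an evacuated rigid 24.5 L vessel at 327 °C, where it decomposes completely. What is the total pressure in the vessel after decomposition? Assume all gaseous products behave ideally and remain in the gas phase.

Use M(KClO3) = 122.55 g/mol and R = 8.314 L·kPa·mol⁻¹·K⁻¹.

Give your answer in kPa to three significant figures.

42.9 kPa

n(KClO3) = 17.2 / 122.55 = 0.1404 mol
n(gas produced) = (3/2) × 0.1404 = 0.2106 mol
P = nRT/V = 0.2106 × 8.314 × 600.15 / 24.5 = 42.89 kPa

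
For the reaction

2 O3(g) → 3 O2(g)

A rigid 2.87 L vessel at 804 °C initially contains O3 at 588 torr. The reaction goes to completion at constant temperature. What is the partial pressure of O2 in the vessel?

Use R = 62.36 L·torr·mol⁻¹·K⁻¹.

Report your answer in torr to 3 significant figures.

n(O3)₀ = PV/RT = (588 × 2.87) / (62.36 × 1077.15) = 0.02512 mol
n(O2) = (3/2) × 0.02512 = 0.03768 mol
P(O2) = nRT/V = 0.03768 × 62.36 × 1077.15 / 2.87 = 881.9 torr

882 torr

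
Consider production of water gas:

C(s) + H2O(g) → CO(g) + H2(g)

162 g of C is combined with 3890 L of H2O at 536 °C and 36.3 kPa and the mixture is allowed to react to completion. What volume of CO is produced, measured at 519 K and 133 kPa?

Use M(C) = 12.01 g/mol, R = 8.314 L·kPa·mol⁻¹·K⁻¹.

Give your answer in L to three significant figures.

n(C) = 162 / 12.01 = 13.49 mol
n(H2O) = PV/RT = (36.3 × 3890) / (8.314 × 809.15) = 20.99 mol
For 13.49 mol C, stoichiometry requires (1/1) × 13.49 = 13.49 mol H2O; 20.99 mol is available, so C is limiting.
n(CO) = (1/1) × 13.49 = 13.49 mol
V(CO) = nRT/P = 13.49 × 8.314 × 519 / 133 = 437.7 L

438 L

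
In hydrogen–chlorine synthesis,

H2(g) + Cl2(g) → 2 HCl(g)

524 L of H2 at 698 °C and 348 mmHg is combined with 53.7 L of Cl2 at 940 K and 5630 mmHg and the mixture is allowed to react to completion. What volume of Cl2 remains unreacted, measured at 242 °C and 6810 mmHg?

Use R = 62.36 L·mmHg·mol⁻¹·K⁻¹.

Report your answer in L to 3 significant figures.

10.1 L

n(H2) = PV/RT = (348 × 524) / (62.36 × 971.15) = 3.011 mol
n(Cl2) = PV/RT = (5630 × 53.7) / (62.36 × 940) = 5.158 mol
For 3.011 mol H2, stoichiometry requires (1/1) × 3.011 = 3.011 mol Cl2; 5.158 mol is available, so H2 is limiting.
n(Cl2) consumed = (1/1) × 3.011 = 3.011 mol; remaining = 5.158 − 3.011 = 2.147 mol
V(Cl2) = nRT/P = 2.147 × 62.36 × 515.15 / 6810 = 10.13 L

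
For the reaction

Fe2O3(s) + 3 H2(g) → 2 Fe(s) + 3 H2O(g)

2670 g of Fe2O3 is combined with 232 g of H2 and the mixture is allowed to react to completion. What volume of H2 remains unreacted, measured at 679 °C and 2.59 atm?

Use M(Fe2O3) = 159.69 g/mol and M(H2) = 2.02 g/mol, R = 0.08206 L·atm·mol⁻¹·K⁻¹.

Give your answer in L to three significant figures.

1950 L

n(Fe2O3) = 2670 / 159.69 = 16.72 mol
n(H2) = 232 / 2.02 = 114.9 mol
For 16.72 mol Fe2O3, stoichiometry requires (3/1) × 16.72 = 50.16 mol H2; 114.9 mol is available, so Fe2O3 is limiting.
n(H2) consumed = (3/1) × 16.72 = 50.16 mol; remaining = 114.9 − 50.16 = 64.74 mol
V(H2) = nRT/P = 64.74 × 0.08206 × 952.15 / 2.59 = 1953 L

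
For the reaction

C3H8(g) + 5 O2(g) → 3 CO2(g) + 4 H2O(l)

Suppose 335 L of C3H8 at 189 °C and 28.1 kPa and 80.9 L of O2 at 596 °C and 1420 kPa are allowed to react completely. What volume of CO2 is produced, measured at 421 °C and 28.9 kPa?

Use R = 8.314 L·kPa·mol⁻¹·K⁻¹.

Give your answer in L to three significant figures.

n(C3H8) = PV/RT = (28.1 × 335) / (8.314 × 462.15) = 2.450 mol
n(O2) = PV/RT = (1420 × 80.9) / (8.314 × 869.15) = 15.90 mol
For 2.450 mol C3H8, stoichiometry requires (5/1) × 2.450 = 12.25 mol O2; 15.90 mol is available, so C3H8 is limiting.
n(CO2) = (3/1) × 2.450 = 7.350 mol
V(CO2) = nRT/P = 7.350 × 8.314 × 694.15 / 28.9 = 1468 L

1470 L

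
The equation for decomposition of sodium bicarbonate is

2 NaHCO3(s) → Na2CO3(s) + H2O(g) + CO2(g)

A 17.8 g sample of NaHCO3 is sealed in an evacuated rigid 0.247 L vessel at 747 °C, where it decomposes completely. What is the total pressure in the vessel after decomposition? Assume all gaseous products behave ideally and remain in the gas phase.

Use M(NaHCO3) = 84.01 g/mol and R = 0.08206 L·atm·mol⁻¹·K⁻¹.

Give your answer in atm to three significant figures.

n(NaHCO3) = 17.8 / 84.01 = 0.2119 mol
n(gas produced) = (2/2) × 0.2119 = 0.2119 mol
P = nRT/V = 0.2119 × 0.08206 × 1020.15 / 0.247 = 71.82 atm

71.8 atm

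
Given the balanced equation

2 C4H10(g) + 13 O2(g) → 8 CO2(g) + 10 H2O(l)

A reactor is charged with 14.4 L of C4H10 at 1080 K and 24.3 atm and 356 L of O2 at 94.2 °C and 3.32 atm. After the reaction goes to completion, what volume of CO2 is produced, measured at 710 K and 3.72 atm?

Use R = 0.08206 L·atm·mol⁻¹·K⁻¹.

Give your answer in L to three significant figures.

247 L

n(C4H10) = PV/RT = (24.3 × 14.4) / (0.08206 × 1080) = 3.948 mol
n(O2) = PV/RT = (3.32 × 356) / (0.08206 × 367.35) = 39.21 mol
For 3.948 mol C4H10, stoichiometry requires (13/2) × 3.948 = 25.66 mol O2; 39.21 mol is available, so C4H10 is limiting.
n(CO2) = (8/2) × 3.948 = 15.79 mol
V(CO2) = nRT/P = 15.79 × 0.08206 × 710 / 3.72 = 247.3 L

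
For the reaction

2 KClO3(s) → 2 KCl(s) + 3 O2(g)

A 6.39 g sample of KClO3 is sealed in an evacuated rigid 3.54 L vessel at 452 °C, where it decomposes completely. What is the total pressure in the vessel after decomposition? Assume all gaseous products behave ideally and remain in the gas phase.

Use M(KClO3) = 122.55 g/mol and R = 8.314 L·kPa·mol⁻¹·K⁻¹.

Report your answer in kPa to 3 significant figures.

n(KClO3) = 6.39 / 122.55 = 0.05214 mol
n(gas produced) = (3/2) × 0.05214 = 0.07821 mol
P = nRT/V = 0.07821 × 8.314 × 725.15 / 3.54 = 133.2 kPa

133 kPa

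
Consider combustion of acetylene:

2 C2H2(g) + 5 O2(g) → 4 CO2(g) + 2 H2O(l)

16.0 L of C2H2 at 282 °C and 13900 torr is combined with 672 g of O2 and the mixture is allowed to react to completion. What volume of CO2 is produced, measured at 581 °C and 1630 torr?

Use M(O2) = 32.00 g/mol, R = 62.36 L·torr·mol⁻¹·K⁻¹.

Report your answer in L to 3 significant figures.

n(C2H2) = PV/RT = (13900 × 16.0) / (62.36 × 555.15) = 6.424 mol
n(O2) = 672 / 32.00 = 21.00 mol
For 6.424 mol C2H2, stoichiometry requires (5/2) × 6.424 = 16.06 mol O2; 21.00 mol is available, so C2H2 is limiting.
n(CO2) = (4/2) × 6.424 = 12.85 mol
V(CO2) = nRT/P = 12.85 × 62.36 × 854.15 / 1630 = 419.9 L

420 L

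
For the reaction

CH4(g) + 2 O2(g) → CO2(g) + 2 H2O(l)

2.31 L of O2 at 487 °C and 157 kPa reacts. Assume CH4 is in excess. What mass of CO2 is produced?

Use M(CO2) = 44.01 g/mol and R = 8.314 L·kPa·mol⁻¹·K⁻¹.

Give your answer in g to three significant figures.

n(O2) = PV/RT = (157 × 2.31) / (8.314 × 760.15) = 0.05739 mol
n(CO2) = (1/2) × 0.05739 = 0.02869 mol
m(CO2) = 0.02869 × 44.01 = 1.263 g

1.26 g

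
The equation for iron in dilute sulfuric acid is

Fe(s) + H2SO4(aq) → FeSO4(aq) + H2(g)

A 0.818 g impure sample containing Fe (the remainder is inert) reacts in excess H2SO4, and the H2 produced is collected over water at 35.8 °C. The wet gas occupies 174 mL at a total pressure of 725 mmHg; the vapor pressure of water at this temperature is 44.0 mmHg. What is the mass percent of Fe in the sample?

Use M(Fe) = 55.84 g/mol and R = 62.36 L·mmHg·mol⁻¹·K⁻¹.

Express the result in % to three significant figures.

P(H2) = 725 − 44.0 = 681.0 mmHg
n(H2) = PV/RT = (681.0 × 0.1740) / (62.36 × 308.95) = 0.006150 mol
n(Fe) = (1/1) × 0.006150 = 0.006150 mol
m(Fe) = 0.006150 × 55.84 = 0.3434 g
%Fe = 0.3434 / 0.818 × 100 = 41.98%

42.0 %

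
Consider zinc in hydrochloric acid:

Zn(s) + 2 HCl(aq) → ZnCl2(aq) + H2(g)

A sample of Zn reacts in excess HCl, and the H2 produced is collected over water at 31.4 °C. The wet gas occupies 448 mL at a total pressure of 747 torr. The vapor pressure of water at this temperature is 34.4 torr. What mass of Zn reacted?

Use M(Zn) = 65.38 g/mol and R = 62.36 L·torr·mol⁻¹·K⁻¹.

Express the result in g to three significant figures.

P(H2) = 747 − 34.4 = 712.6 torr
n(H2) = PV/RT = (712.6 × 0.4480) / (62.36 × 304.55) = 0.01681 mol
n(Zn) = (1/1) × 0.01681 = 0.01681 mol
m(Zn) = 0.01681 × 65.38 = 1.099 g

1.10 g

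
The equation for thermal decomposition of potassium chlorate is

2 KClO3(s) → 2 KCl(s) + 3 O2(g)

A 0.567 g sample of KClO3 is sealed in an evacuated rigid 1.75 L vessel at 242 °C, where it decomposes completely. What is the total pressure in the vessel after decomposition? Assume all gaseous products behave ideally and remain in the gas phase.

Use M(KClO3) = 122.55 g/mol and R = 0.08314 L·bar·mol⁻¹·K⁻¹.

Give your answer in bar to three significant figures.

0.170 bar

n(KClO3) = 0.567 / 122.55 = 0.004627 mol
n(gas produced) = (3/2) × 0.004627 = 0.006941 mol
P = nRT/V = 0.006941 × 0.08314 × 515.15 / 1.75 = 0.1699 bar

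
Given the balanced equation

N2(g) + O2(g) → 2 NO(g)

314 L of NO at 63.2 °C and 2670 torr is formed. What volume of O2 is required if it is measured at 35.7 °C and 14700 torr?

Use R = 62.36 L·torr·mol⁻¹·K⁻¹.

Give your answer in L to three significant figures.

26.2 L

n(NO) = PV/RT = (2670 × 314) / (62.36 × 336.35) = 39.97 mol
n(O2) = (1/2) × 39.97 = 19.98 mol
V = nRT/P = 19.98 × 62.36 × 308.85 / 14700 = 26.18 L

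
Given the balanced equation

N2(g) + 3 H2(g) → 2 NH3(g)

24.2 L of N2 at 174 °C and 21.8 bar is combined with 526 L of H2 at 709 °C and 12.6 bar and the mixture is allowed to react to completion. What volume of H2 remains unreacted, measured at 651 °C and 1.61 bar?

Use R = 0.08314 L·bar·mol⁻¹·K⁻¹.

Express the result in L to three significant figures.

n(N2) = PV/RT = (21.8 × 24.2) / (0.08314 × 447.15) = 14.19 mol
n(H2) = PV/RT = (12.6 × 526) / (0.08314 × 982.15) = 81.16 mol
For 14.19 mol N2, stoichiometry requires (3/1) × 14.19 = 42.57 mol H2; 81.16 mol is available, so N2 is limiting.
n(H2) consumed = (3/1) × 14.19 = 42.57 mol; remaining = 81.16 − 42.57 = 38.59 mol
V(H2) = nRT/P = 38.59 × 0.08314 × 924.15 / 1.61 = 1842 L

1840 L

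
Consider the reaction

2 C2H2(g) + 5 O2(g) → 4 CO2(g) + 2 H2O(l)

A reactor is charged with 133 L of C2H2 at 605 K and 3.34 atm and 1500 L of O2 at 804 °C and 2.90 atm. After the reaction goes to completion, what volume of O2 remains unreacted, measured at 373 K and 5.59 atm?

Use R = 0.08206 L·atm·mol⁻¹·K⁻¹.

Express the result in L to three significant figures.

n(C2H2) = PV/RT = (3.34 × 133) / (0.08206 × 605) = 8.948 mol
n(O2) = PV/RT = (2.90 × 1500) / (0.08206 × 1077.15) = 49.21 mol
For 8.948 mol C2H2, stoichiometry requires (5/2) × 8.948 = 22.37 mol O2; 49.21 mol is available, so C2H2 is limiting.
n(O2) consumed = (5/2) × 8.948 = 22.37 mol; remaining = 49.21 − 22.37 = 26.84 mol
V(O2) = nRT/P = 26.84 × 0.08206 × 373 / 5.59 = 147.0 L

147 L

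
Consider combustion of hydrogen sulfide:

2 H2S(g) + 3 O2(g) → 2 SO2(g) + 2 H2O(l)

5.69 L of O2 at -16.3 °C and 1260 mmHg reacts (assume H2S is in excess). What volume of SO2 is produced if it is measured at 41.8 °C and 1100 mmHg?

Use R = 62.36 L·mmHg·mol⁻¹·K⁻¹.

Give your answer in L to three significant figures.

n(O2) = PV/RT = (1260 × 5.69) / (62.36 × 256.85) = 0.4476 mol
n(SO2) = (2/3) × 0.4476 = 0.2984 mol
V = nRT/P = 0.2984 × 62.36 × 314.95 / 1100 = 5.328 L

5.33 L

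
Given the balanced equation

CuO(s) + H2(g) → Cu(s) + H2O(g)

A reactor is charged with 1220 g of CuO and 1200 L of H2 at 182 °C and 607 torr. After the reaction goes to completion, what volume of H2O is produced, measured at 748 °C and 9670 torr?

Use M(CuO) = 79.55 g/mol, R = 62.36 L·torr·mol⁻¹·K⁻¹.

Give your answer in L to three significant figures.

101 L

n(CuO) = 1220 / 79.55 = 15.34 mol
n(H2) = PV/RT = (607 × 1200) / (62.36 × 455.15) = 25.66 mol
For 15.34 mol CuO, stoichiometry requires (1/1) × 15.34 = 15.34 mol H2; 25.66 mol is available, so CuO is limiting.
n(H2O) = (1/1) × 15.34 = 15.34 mol
V(H2O) = nRT/P = 15.34 × 62.36 × 1021.15 / 9670 = 101.0 L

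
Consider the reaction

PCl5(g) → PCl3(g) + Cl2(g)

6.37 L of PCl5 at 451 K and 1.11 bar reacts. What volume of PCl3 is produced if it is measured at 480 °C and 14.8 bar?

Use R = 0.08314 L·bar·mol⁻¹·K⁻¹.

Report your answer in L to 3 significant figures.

n(PCl5) = PV/RT = (1.11 × 6.37) / (0.08314 × 451) = 0.1886 mol
n(PCl3) = (1/1) × 0.1886 = 0.1886 mol
V = nRT/P = 0.1886 × 0.08314 × 753.15 / 14.8 = 0.7979 L

0.798 L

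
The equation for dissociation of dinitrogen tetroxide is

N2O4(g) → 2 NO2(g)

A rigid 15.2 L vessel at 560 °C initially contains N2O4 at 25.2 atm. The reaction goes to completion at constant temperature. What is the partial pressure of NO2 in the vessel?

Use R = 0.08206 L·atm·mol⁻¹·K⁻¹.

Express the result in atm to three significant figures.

n(N2O4)₀ = PV/RT = (25.2 × 15.2) / (0.08206 × 833.15) = 5.603 mol
n(NO2) = (2/1) × 5.603 = 11.21 mol
P(NO2) = nRT/V = 11.21 × 0.08206 × 833.15 / 15.2 = 50.42 atm

50.4 atm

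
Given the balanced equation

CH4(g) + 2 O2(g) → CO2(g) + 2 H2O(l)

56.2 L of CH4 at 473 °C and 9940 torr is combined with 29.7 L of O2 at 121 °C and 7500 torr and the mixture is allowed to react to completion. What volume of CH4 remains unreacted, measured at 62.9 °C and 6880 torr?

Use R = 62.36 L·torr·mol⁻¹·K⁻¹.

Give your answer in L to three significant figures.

n(CH4) = PV/RT = (9940 × 56.2) / (62.36 × 746.15) = 12.01 mol
n(O2) = PV/RT = (7500 × 29.7) / (62.36 × 394.15) = 9.063 mol
For 12.01 mol CH4, stoichiometry requires (2/1) × 12.01 = 24.02 mol O2; 9.063 mol is available, so O2 is limiting.
n(CH4) consumed = (1/2) × 9.063 = 4.532 mol; remaining = 12.01 − 4.532 = 7.478 mol
V(CH4) = nRT/P = 7.478 × 62.36 × 336.05 / 6880 = 22.78 L

22.8 L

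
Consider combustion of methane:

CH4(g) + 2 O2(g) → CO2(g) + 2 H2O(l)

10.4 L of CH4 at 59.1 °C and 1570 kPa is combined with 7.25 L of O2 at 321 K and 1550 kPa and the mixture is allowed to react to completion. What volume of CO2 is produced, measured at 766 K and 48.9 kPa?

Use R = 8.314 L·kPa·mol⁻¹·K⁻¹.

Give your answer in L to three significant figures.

n(CH4) = PV/RT = (1570 × 10.4) / (8.314 × 332.25) = 5.911 mol
n(O2) = PV/RT = (1550 × 7.25) / (8.314 × 321) = 4.211 mol
For 5.911 mol CH4, stoichiometry requires (2/1) × 5.911 = 11.82 mol O2; 4.211 mol is available, so O2 is limiting.
n(CO2) = (1/2) × 4.211 = 2.106 mol
V(CO2) = nRT/P = 2.106 × 8.314 × 766 / 48.9 = 274.3 L

274 L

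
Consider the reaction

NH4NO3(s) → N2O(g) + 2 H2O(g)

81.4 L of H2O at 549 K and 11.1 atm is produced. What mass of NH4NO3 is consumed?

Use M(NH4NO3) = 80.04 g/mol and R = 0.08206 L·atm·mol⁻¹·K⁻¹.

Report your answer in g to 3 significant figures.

803 g

n(H2O) = PV/RT = (11.1 × 81.4) / (0.08206 × 549) = 20.06 mol
n(NH4NO3) = (1/2) × 20.06 = 10.03 mol
m(NH4NO3) = 10.03 × 80.04 = 802.8 g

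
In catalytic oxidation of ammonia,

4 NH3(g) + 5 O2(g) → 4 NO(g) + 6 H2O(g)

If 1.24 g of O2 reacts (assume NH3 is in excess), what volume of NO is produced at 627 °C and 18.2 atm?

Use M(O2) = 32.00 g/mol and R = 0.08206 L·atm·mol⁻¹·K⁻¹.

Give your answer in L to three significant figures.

n(O2) = 1.240 / 32.00 = 0.03875 mol
n(NO) = (4/5) × 0.03875 = 0.03100 mol
V = nRT/P = 0.03100 × 0.08206 × 900.15 / 18.2 = 0.1258 L

0.126 L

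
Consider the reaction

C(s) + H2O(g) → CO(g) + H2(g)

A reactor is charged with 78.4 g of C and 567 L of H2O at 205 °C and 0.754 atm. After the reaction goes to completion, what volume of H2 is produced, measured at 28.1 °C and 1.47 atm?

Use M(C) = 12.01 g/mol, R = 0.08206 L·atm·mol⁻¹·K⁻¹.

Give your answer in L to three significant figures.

110 L

n(C) = 78.4 / 12.01 = 6.528 mol
n(H2O) = PV/RT = (0.754 × 567) / (0.08206 × 478.15) = 10.90 mol
For 6.528 mol C, stoichiometry requires (1/1) × 6.528 = 6.528 mol H2O; 10.90 mol is available, so C is limiting.
n(H2) = (1/1) × 6.528 = 6.528 mol
V(H2) = nRT/P = 6.528 × 0.08206 × 301.25 / 1.47 = 109.8 L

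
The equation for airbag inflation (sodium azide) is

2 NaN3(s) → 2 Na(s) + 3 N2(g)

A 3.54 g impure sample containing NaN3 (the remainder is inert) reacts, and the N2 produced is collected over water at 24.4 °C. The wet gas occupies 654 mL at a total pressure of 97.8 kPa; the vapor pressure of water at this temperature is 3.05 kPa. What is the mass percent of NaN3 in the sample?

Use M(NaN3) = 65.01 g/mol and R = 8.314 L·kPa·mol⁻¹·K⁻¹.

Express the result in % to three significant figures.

30.7 %

P(N2) = 97.8 − 3.05 = 94.75 kPa
n(N2) = PV/RT = (94.75 × 0.6540) / (8.314 × 297.55) = 0.02505 mol
n(NaN3) = (2/3) × 0.02505 = 0.01670 mol
m(NaN3) = 0.01670 × 65.01 = 1.086 g
%NaN3 = 1.086 / 3.54 × 100 = 30.68%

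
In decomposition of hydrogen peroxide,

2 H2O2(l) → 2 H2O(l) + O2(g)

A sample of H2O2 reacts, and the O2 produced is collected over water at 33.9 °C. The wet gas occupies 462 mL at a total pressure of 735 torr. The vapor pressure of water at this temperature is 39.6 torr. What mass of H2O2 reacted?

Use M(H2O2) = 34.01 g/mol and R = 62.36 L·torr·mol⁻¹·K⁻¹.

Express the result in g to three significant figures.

P(O2) = 735 − 39.6 = 695.4 torr
n(O2) = PV/RT = (695.4 × 0.4620) / (62.36 × 307.05) = 0.01678 mol
n(H2O2) = (2/1) × 0.01678 = 0.03356 mol
m(H2O2) = 0.03356 × 34.01 = 1.141 g

1.14 g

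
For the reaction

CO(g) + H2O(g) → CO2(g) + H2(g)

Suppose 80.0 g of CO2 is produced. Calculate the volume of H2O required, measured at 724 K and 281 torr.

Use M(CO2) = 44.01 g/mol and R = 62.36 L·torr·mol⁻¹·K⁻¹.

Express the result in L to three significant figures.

292 L

n(CO2) = 80.00 / 44.01 = 1.818 mol
n(H2O) = (1/1) × 1.818 = 1.818 mol
V = nRT/P = 1.818 × 62.36 × 724 / 281 = 292.1 L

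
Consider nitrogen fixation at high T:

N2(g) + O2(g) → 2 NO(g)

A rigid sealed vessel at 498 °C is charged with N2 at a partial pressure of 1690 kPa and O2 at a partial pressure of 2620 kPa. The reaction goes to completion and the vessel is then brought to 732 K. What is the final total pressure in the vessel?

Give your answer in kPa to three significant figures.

At constant V, partial pressures at 498 °C are proportional to moles, so apply stoichiometry directly to pressures.
P(O2) required for 1690 kPa of N2 = (1/1) × 1690 = 1690 kPa; available 2620 kPa, so N2 is limiting.
P(O2) remaining = 2620 − (1/1) × 1690 = 930.0 kPa
P(gaseous products) = (2)/1 × 1690 = 3380 kPa
P_total at 498 °C = 930.0 + 3380 = 4310 kPa
Scaling to 732 K: P = 4310 × 732/771.15 = 4091 kPa

4090 kPa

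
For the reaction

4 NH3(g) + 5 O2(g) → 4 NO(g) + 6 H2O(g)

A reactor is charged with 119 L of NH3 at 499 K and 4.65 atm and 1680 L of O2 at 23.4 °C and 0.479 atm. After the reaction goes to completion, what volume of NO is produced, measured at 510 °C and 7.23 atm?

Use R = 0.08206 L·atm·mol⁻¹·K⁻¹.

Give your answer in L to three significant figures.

n(NH3) = PV/RT = (4.65 × 119) / (0.08206 × 499) = 13.51 mol
n(O2) = PV/RT = (0.479 × 1680) / (0.08206 × 296.55) = 33.07 mol
For 13.51 mol NH3, stoichiometry requires (5/4) × 13.51 = 16.89 mol O2; 33.07 mol is available, so NH3 is limiting.
n(NO) = (4/4) × 13.51 = 13.51 mol
V(NO) = nRT/P = 13.51 × 0.08206 × 783.15 / 7.23 = 120.1 L

120 L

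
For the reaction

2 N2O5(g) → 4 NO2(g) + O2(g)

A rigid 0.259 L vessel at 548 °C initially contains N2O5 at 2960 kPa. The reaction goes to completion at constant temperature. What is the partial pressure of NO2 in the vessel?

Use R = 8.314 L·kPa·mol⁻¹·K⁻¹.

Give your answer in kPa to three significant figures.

5920 kPa

n(N2O5)₀ = PV/RT = (2960 × 0.259) / (8.314 × 821.15) = 0.1123 mol
n(NO2) = (4/2) × 0.1123 = 0.2246 mol
P(NO2) = nRT/V = 0.2246 × 8.314 × 821.15 / 0.259 = 5920 kPa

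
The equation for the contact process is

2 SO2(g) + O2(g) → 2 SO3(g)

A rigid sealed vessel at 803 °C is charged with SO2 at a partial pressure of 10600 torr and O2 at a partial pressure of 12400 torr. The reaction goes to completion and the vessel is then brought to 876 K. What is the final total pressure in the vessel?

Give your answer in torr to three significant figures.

With V and T fixed, P_i ∝ n_i, so the mole ratios apply directly to partial pressures at 803 °C.
P(O2) required for 10600 torr of SO2 = (1/2) × 10600 = 5300 torr; available 12400 torr, so SO2 is limiting.
P(O2) remaining = 12400 − (1/2) × 10600 = 7100 torr
P(gaseous products) = (2)/2 × 10600 = 10600 torr
P_total at 803 °C = 7100 + 10600 = 17700 torr
Scaling to 876 K: P = 17700 × 876/1076.15 = 14410 torr

14400 torr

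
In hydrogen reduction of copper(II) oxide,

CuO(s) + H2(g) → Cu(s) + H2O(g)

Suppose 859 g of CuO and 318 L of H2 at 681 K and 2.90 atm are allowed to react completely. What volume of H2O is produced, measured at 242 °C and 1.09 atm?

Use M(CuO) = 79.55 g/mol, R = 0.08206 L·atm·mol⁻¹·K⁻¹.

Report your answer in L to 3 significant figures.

n(CuO) = 859 / 79.55 = 10.80 mol
n(H2) = PV/RT = (2.90 × 318) / (0.08206 × 681) = 16.50 mol
For 10.80 mol CuO, stoichiometry requires (1/1) × 10.80 = 10.80 mol H2; 16.50 mol is available, so CuO is limiting.
n(H2O) = (1/1) × 10.80 = 10.80 mol
V(H2O) = nRT/P = 10.80 × 0.08206 × 515.15 / 1.09 = 418.9 L

419 L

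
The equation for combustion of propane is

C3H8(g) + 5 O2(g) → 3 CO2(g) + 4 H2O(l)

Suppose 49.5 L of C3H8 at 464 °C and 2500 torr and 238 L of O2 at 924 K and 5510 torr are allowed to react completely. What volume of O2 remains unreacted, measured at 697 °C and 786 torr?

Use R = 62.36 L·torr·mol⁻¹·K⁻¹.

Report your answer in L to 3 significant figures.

n(C3H8) = PV/RT = (2500 × 49.5) / (62.36 × 737.15) = 2.692 mol
n(O2) = PV/RT = (5510 × 238) / (62.36 × 924) = 22.76 mol
For 2.692 mol C3H8, stoichiometry requires (5/1) × 2.692 = 13.46 mol O2; 22.76 mol is available, so C3H8 is limiting.
n(O2) consumed = (5/1) × 2.692 = 13.46 mol; remaining = 22.76 − 13.46 = 9.300 mol
V(O2) = nRT/P = 9.300 × 62.36 × 970.15 / 786 = 715.8 L

716 L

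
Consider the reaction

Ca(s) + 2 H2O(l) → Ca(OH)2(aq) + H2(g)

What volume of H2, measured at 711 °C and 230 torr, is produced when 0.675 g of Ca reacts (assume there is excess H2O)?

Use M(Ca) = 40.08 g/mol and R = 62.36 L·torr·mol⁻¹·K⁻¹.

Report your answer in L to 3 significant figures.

n(Ca) = 0.6750 / 40.08 = 0.01684 mol
n(H2) = (1/1) × 0.01684 = 0.01684 mol
V = nRT/P = 0.01684 × 62.36 × 984.15 / 230 = 4.493 L

4.49 L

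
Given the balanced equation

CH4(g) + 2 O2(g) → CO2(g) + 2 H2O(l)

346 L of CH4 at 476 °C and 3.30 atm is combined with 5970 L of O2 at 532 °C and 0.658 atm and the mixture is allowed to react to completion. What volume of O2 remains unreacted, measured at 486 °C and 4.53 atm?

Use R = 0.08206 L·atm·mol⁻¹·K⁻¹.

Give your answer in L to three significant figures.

n(CH4) = PV/RT = (3.30 × 346) / (0.08206 × 749.15) = 18.57 mol
n(O2) = PV/RT = (0.658 × 5970) / (0.08206 × 805.15) = 59.46 mol
For 18.57 mol CH4, stoichiometry requires (2/1) × 18.57 = 37.14 mol O2; 59.46 mol is available, so CH4 is limiting.
n(O2) consumed = (2/1) × 18.57 = 37.14 mol; remaining = 59.46 − 37.14 = 22.32 mol
V(O2) = nRT/P = 22.32 × 0.08206 × 759.15 / 4.53 = 306.9 L

307 L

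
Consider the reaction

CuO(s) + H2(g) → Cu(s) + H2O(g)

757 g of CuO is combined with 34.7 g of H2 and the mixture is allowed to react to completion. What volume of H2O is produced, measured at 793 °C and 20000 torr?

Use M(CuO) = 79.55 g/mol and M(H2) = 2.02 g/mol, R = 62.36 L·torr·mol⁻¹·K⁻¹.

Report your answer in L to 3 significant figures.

31.6 L

n(CuO) = 757 / 79.55 = 9.516 mol
n(H2) = 34.7 / 2.02 = 17.18 mol
For 9.516 mol CuO, stoichiometry requires (1/1) × 9.516 = 9.516 mol H2; 17.18 mol is available, so CuO is limiting.
n(H2O) = (1/1) × 9.516 = 9.516 mol
V(H2O) = nRT/P = 9.516 × 62.36 × 1066.15 / 20000 = 31.63 L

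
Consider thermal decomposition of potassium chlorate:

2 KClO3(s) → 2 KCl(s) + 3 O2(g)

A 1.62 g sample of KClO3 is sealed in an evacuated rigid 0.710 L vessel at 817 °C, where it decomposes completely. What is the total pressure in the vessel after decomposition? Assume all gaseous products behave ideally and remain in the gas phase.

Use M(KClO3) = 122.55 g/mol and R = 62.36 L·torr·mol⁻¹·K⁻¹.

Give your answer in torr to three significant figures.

n(KClO3) = 1.62 / 122.55 = 0.01322 mol
n(gas produced) = (3/2) × 0.01322 = 0.01983 mol
P = nRT/V = 0.01983 × 62.36 × 1090.15 / 0.710 = 1899 torr

1900 torr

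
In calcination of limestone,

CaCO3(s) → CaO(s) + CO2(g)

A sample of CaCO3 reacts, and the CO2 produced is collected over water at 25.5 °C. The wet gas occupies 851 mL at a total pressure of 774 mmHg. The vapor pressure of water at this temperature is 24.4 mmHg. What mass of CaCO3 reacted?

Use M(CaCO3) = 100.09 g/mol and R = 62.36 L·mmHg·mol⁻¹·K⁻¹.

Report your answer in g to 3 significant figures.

3.43 g

P(CO2) = 774 − 24.4 = 749.6 mmHg
n(CO2) = PV/RT = (749.6 × 0.8510) / (62.36 × 298.65) = 0.03425 mol
n(CaCO3) = (1/1) × 0.03425 = 0.03425 mol
m(CaCO3) = 0.03425 × 100.09 = 3.428 g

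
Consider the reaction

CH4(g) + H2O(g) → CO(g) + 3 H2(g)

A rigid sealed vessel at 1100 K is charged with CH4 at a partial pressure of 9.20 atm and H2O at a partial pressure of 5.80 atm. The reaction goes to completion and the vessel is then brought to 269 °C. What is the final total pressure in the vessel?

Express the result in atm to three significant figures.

13.1 atm

At constant V, partial pressures at 1100 K are proportional to moles, so apply stoichiometry directly to pressures.
P(H2O) required for 9.20 atm of CH4 = (1/1) × 9.20 = 9.200 atm; available 5.80 atm, so H2O is limiting.
P(CH4) remaining = 9.20 − (1/1) × 5.80 = 3.400 atm
P(gaseous products) = (1+3)/1 × 5.80 = 23.20 atm
P_total at 1100 K = 3.400 + 23.20 = 26.60 atm
Scaling to 269 °C: P = 26.60 × 542.15/1100 = 13.11 atm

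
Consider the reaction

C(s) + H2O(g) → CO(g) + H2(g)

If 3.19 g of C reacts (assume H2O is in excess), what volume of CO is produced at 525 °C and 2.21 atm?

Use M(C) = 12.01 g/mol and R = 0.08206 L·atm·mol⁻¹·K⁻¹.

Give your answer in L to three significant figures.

n(C) = 3.190 / 12.01 = 0.2656 mol
n(CO) = (1/1) × 0.2656 = 0.2656 mol
V = nRT/P = 0.2656 × 0.08206 × 798.15 / 2.21 = 7.871 L

7.87 L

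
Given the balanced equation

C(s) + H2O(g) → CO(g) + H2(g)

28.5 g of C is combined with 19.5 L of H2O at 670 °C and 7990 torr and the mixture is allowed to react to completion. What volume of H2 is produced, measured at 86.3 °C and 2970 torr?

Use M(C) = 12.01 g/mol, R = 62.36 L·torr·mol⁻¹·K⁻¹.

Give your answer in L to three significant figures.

n(C) = 28.5 / 12.01 = 2.373 mol
n(H2O) = PV/RT = (7990 × 19.5) / (62.36 × 943.15) = 2.649 mol
For 2.373 mol C, stoichiometry requires (1/1) × 2.373 = 2.373 mol H2O; 2.649 mol is available, so C is limiting.
n(H2) = (1/1) × 2.373 = 2.373 mol
V(H2) = nRT/P = 2.373 × 62.36 × 359.45 / 2970 = 17.91 L

17.9 L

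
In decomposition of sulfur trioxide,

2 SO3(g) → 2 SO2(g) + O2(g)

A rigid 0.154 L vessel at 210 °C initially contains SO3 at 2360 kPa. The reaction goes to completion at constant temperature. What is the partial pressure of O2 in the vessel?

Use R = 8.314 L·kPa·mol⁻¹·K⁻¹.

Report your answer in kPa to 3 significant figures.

n(SO3)₀ = PV/RT = (2360 × 0.154) / (8.314 × 483.15) = 0.09048 mol
n(O2) = (1/2) × 0.09048 = 0.04524 mol
P(O2) = nRT/V = 0.04524 × 8.314 × 483.15 / 0.154 = 1180 kPa

1180 kPa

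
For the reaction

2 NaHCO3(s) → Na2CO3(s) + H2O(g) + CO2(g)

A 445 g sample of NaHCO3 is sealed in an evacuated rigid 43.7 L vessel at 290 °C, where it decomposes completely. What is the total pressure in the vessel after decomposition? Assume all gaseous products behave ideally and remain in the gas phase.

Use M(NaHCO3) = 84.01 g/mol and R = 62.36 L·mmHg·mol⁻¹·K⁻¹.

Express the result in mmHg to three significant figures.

4260 mmHg

n(NaHCO3) = 445 / 84.01 = 5.297 mol
n(gas produced) = (2/2) × 5.297 = 5.297 mol
P = nRT/V = 5.297 × 62.36 × 563.15 / 43.7 = 4257 mmHg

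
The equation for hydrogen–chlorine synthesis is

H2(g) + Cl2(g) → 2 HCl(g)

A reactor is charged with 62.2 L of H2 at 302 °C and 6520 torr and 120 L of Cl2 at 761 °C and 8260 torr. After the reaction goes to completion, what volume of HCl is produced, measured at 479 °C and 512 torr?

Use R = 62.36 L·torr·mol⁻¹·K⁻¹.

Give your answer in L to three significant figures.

n(H2) = PV/RT = (6520 × 62.2) / (62.36 × 575.15) = 11.31 mol
n(Cl2) = PV/RT = (8260 × 120) / (62.36 × 1034.15) = 15.37 mol
For 11.31 mol H2, stoichiometry requires (1/1) × 11.31 = 11.31 mol Cl2; 15.37 mol is available, so H2 is limiting.
n(HCl) = (2/1) × 11.31 = 22.62 mol
V(HCl) = nRT/P = 22.62 × 62.36 × 752.15 / 512 = 2072 L

2070 L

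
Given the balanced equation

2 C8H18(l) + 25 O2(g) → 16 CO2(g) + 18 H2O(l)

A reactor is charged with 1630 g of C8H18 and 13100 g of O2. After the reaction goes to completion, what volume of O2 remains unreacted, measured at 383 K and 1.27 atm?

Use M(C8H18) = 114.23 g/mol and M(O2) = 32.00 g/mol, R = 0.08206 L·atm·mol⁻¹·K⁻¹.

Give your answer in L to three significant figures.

5720 L

n(C8H18) = 1630 / 114.23 = 14.27 mol
n(O2) = 13100 / 32.00 = 409.4 mol
For 14.27 mol C8H18, stoichiometry requires (25/2) × 14.27 = 178.4 mol O2; 409.4 mol is available, so C8H18 is limiting.
n(O2) consumed = (25/2) × 14.27 = 178.4 mol; remaining = 409.4 − 178.4 = 231.0 mol
V(O2) = nRT/P = 231.0 × 0.08206 × 383 / 1.27 = 5717 L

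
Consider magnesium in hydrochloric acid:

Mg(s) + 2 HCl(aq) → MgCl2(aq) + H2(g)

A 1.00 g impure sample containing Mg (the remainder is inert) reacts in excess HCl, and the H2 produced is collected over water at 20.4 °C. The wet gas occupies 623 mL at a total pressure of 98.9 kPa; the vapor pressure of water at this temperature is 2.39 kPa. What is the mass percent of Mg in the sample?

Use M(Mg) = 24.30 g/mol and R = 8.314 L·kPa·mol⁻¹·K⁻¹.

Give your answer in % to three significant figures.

59.9 %

P(H2) = 98.9 − 2.39 = 96.51 kPa
n(H2) = PV/RT = (96.51 × 0.6230) / (8.314 × 293.55) = 0.02464 mol
n(Mg) = (1/1) × 0.02464 = 0.02464 mol
m(Mg) = 0.02464 × 24.30 = 0.5988 g
%Mg = 0.5988 / 1.00 × 100 = 59.88%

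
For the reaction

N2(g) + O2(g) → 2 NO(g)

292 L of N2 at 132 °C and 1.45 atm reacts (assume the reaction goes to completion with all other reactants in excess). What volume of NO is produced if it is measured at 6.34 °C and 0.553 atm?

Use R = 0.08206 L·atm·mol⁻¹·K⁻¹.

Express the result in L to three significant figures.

1060 L

n(N2) = PV/RT = (1.45 × 292) / (0.08206 × 405.15) = 12.74 mol
n(NO) = (2/1) × 12.74 = 25.48 mol
V = nRT/P = 25.48 × 0.08206 × 279.49 / 0.553 = 1057 L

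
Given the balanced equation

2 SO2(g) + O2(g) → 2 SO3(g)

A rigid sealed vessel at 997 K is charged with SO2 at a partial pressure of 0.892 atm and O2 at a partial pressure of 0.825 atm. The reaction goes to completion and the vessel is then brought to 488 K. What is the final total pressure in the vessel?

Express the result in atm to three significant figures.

At constant V, partial pressures at 997 K are proportional to moles, so apply stoichiometry directly to pressures.
P(O2) required for 0.892 atm of SO2 = (1/2) × 0.892 = 0.4460 atm; available 0.825 atm, so SO2 is limiting.
P(O2) remaining = 0.825 − (1/2) × 0.892 = 0.3790 atm
P(gaseous products) = (2)/2 × 0.892 = 0.8920 atm
P_total at 997 K = 0.3790 + 0.8920 = 1.271 atm
Scaling to 488 K: P = 1.271 × 488/997 = 0.6221 atm

0.622 atm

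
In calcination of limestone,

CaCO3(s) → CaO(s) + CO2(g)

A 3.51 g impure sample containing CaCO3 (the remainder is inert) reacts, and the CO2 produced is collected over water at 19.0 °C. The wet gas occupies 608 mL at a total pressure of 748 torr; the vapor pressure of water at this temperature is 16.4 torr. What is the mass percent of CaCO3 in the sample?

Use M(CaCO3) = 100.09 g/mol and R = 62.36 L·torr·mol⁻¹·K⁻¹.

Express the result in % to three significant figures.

P(CO2) = 748 − 16.4 = 731.6 torr
n(CO2) = PV/RT = (731.6 × 0.6080) / (62.36 × 292.15) = 0.02442 mol
n(CaCO3) = (1/1) × 0.02442 = 0.02442 mol
m(CaCO3) = 0.02442 × 100.09 = 2.444 g
%CaCO3 = 2.444 / 3.51 × 100 = 69.63%

69.6 %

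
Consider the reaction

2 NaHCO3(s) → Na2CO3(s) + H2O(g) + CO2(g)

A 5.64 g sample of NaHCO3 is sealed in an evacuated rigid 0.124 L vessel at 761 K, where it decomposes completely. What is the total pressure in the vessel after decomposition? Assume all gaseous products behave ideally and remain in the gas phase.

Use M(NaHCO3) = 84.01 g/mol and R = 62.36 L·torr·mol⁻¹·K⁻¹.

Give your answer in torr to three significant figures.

25700 torr

n(NaHCO3) = 5.64 / 84.01 = 0.06713 mol
n(gas produced) = (2/2) × 0.06713 = 0.06713 mol
P = nRT/V = 0.06713 × 62.36 × 761 / 0.124 = 25690 torr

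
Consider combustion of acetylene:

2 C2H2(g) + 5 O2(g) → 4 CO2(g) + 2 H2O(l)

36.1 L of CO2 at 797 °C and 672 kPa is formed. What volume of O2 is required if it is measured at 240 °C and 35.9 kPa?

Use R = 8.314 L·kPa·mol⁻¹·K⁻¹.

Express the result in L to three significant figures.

n(CO2) = PV/RT = (672 × 36.1) / (8.314 × 1070.15) = 2.727 mol
n(O2) = (5/4) × 2.727 = 3.409 mol
V = nRT/P = 3.409 × 8.314 × 513.15 / 35.9 = 405.1 L

405 L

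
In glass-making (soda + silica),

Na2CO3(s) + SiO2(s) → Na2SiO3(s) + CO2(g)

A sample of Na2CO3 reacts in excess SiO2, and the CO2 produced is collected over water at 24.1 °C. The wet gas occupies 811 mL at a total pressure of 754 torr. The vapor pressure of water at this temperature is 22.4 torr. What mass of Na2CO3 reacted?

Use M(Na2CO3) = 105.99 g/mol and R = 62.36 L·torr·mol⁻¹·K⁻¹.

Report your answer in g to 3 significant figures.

P(CO2) = 754 − 22.4 = 731.6 torr
n(CO2) = PV/RT = (731.6 × 0.8110) / (62.36 × 297.25) = 0.03201 mol
n(Na2CO3) = (1/1) × 0.03201 = 0.03201 mol
m(Na2CO3) = 0.03201 × 105.99 = 3.393 g

3.39 g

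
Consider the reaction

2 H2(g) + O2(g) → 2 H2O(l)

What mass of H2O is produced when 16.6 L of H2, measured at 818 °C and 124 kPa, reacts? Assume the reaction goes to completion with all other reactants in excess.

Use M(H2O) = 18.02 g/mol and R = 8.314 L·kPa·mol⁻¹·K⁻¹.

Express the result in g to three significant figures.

4.09 g

n(H2) = PV/RT = (124 × 16.6) / (8.314 × 1091.15) = 0.2269 mol
n(H2O) = (2/2) × 0.2269 = 0.2269 mol
m(H2O) = 0.2269 × 18.02 = 4.089 g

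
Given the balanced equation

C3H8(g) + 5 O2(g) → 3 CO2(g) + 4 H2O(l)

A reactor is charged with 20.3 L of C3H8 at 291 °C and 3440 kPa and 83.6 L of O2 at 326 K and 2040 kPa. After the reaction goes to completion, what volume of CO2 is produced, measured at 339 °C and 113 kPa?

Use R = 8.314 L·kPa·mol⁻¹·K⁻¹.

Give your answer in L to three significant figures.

1700 L

n(C3H8) = PV/RT = (3440 × 20.3) / (8.314 × 564.15) = 14.89 mol
n(O2) = PV/RT = (2040 × 83.6) / (8.314 × 326) = 62.92 mol
For 14.89 mol C3H8, stoichiometry requires (5/1) × 14.89 = 74.45 mol O2; 62.92 mol is available, so O2 is limiting.
n(CO2) = (3/5) × 62.92 = 37.75 mol
V(CO2) = nRT/P = 37.75 × 8.314 × 612.15 / 113 = 1700 L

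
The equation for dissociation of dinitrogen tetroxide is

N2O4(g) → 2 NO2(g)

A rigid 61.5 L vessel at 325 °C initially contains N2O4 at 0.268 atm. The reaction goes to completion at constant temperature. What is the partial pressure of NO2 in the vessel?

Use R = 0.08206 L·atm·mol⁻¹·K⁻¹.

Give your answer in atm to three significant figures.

n(N2O4)₀ = PV/RT = (0.268 × 61.5) / (0.08206 × 598.15) = 0.3358 mol
n(NO2) = (2/1) × 0.3358 = 0.6716 mol
P(NO2) = nRT/V = 0.6716 × 0.08206 × 598.15 / 61.5 = 0.5360 atm

0.536 atm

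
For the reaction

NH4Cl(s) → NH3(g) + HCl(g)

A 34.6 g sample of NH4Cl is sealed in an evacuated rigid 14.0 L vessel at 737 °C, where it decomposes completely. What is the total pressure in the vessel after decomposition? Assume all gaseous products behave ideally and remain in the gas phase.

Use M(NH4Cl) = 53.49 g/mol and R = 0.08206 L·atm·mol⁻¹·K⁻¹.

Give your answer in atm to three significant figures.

7.66 atm

n(NH4Cl) = 34.6 / 53.49 = 0.6468 mol
n(gas produced) = (2/1) × 0.6468 = 1.294 mol
P = nRT/V = 1.294 × 0.08206 × 1010.15 / 14.0 = 7.662 atm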